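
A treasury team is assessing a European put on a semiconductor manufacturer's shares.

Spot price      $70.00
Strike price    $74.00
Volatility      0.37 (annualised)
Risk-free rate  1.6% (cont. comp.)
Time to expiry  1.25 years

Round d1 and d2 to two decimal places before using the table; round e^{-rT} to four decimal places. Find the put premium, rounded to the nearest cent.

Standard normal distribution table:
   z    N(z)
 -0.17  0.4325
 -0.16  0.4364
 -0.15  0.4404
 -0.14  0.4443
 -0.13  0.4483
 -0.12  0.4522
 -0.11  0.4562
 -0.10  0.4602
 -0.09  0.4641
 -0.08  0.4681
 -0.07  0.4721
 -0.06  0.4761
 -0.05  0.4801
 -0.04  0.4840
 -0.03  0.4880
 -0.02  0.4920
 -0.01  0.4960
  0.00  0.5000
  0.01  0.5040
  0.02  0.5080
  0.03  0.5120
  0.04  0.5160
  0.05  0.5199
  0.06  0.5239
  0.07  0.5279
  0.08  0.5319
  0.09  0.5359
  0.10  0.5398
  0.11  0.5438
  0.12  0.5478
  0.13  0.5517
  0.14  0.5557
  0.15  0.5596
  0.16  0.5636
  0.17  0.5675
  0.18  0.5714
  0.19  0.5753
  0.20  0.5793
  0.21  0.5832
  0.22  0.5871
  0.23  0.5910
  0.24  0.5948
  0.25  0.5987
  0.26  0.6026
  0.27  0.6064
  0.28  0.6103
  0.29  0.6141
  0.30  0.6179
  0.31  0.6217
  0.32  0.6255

$12.89

σ√T = 0.37 × 1.1180 = 0.4137
ln(S/K) + (r + σ²/2)T = ln(70/74) + (0.016 + 0.37²/2)·1.25 = -0.0556 + 0.1056 = 0.0500
d₁ = 0.0500 / 0.4137 = 0.1209 ≈ 0.12
d₂ = d₁ − σ√T = 0.1209 − 0.4137 = -0.2928 ≈ -0.29
e^(−rT) = e^(−0.016·1.25) = 0.9802
N(−d₂) = N(0.29) = 0.6141;  N(−d₁) = N(-0.12) = 0.4522
P = 74·0.9802·0.6141 − 70·0.4522 = 44.5436 − 31.6540 = 12.8896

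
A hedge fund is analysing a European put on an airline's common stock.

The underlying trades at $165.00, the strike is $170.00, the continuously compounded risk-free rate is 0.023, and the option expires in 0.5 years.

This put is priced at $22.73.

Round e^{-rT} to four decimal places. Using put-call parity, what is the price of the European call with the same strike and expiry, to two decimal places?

exp(−rT) = exp(−0.023·0.5) = 0.9886
Put-call parity: C − P = S − K·e^(−rT) = 165 − 170·0.9886 = 165 − 168.0620 = -3.0620
C = P + (C − P) = 22.73 + (-3.0620) = 19.6680

$19.67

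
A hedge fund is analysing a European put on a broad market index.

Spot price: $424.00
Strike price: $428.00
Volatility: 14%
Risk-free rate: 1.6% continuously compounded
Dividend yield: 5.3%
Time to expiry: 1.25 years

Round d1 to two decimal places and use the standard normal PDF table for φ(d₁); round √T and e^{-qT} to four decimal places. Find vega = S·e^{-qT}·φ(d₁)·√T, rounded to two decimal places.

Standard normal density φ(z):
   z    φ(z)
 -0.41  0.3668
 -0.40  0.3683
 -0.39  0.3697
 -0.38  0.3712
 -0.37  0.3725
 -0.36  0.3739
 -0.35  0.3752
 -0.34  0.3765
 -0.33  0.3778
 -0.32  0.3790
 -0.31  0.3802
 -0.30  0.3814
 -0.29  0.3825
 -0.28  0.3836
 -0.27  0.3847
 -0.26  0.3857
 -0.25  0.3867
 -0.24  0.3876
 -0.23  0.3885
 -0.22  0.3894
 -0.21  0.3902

170.18

σ√T = 0.14 × 1.1180 = 0.1565
d₁ = [ln(424/428) + (0.016 − 0.053 + 0.14²/2)·1.25] / 0.1565 = [-0.0094 − 0.0340] / 0.1565 = -0.2772 → -0.28
√T = √1.25 = 1.1180
φ(d₁) = φ(-0.28) = 0.3836
exp(−qT) = exp(−0.053·1.25) = 0.9359
vega = S·exp(−qT)·φ(d₁)·√T = 424·0.9359·0.3836·1.1180 = 170.1828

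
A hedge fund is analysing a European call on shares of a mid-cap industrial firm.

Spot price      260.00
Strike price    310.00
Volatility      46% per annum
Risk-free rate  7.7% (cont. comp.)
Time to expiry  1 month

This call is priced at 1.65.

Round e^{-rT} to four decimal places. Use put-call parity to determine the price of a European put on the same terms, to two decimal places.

49.67

e^(−rT) = e^(−0.077·0.08333) = 0.9936
Put-call parity: C − P = S − K·e^(−rT) = 260 − 310·0.9936 = 260 − 308.0160 = -48.0160
P = C − (C − P) = 1.65 − (-48.0160) = 49.6660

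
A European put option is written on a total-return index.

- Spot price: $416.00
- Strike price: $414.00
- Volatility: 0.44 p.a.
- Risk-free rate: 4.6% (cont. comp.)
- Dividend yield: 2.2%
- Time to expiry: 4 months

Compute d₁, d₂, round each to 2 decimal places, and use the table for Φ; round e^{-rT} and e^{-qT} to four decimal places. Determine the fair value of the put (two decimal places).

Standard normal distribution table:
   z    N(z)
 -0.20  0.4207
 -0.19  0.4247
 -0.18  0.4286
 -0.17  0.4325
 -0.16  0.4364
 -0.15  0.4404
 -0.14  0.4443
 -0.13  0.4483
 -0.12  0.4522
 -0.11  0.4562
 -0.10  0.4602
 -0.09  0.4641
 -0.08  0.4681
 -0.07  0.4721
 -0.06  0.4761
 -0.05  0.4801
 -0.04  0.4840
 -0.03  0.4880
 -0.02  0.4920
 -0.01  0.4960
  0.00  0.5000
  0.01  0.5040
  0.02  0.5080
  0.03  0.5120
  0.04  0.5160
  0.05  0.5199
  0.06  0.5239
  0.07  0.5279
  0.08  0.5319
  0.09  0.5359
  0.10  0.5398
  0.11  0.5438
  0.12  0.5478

σ√T = 0.44 × 0.5774 = 0.2540
ln(S/K) + (r − q + σ²/2)T = ln(416/414) + (0.046 − 0.022 + 0.44²/2)·0.3333 = 0.0048 + 0.0403 = 0.0451
d₁ = 0.0451 / 0.2540 = 0.1775 which rounds to 0.18
d₂ = d₁ − σ√T = 0.1775 − 0.2540 = -0.0766 which rounds to -0.08
e^(−qT) = e^(−0.022·0.3333) = 0.9927;  e^(−rT) = e^(−0.046·0.3333) = 0.9848
P = 414·0.9848·N(0.08) − 416·0.9927·N(-0.18) = 414·0.9848·0.5319 − 416·0.9927·0.4286 = 216.8595 − 176.9960 = 39.8634

$39.86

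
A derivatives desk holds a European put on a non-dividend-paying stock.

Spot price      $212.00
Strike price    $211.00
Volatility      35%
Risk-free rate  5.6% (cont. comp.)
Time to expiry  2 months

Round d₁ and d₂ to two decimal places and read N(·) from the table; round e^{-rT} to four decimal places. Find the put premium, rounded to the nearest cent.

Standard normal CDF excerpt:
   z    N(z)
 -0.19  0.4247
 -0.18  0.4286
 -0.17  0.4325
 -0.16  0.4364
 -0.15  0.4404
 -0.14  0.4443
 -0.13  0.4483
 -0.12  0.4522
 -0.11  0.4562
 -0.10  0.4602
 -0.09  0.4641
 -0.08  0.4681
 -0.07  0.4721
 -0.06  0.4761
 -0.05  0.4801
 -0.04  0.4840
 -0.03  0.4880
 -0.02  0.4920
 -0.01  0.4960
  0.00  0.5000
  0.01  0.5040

$10.32

σ√T = 0.35·√0.1667 = 0.1429
ln(S/K) + (r + σ²/2)T = ln(212/211) + (0.056 + 0.35²/2)·0.1667 = 0.0047 + 0.0195 = 0.0243
d₁ = 0.0243 / 0.1429 = 0.1699 → 0.17
d₂ = d₁ − σ√T = 0.1699 − 0.1429 = 0.0270 → 0.03
exp(−rT) = exp(−0.056·0.1667) = 0.9907
N(−d₂) = N(-0.03) = 0.4880;  N(−d₁) = N(-0.17) = 0.4325
P = 211·0.9907·0.4880 − 212·0.4325 = 102.0104 − 91.6900 = 10.3204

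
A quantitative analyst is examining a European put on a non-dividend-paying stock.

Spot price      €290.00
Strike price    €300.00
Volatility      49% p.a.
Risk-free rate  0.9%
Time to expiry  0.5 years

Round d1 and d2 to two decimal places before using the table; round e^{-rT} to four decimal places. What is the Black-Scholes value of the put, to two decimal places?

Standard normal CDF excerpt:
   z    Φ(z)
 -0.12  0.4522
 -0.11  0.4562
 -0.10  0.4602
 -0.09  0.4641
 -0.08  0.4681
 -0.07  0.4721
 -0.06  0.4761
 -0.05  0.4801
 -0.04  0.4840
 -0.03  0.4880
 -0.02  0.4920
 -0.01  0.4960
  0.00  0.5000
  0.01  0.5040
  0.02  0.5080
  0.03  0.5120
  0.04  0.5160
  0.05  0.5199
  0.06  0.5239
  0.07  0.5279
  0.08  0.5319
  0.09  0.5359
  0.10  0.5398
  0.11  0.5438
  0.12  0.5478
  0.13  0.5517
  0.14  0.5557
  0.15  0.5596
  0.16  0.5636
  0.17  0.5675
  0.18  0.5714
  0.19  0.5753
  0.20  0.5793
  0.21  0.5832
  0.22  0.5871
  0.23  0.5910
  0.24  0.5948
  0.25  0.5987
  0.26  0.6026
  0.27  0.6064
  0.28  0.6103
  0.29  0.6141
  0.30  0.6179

σ√T = 0.49·√0.5 = 0.3465
d₁ = [ln(290/300) + (0.009 + 0.49²/2)·0.5] / 0.3465 = [-0.0339 + 0.0645] / 0.3465 = 0.0884 which rounds to 0.09
d₂ = d₁ − σ√T = 0.0884 − 0.3465 = -0.2581 which rounds to -0.26
exp(−rT) = exp(−0.009·0.5) = 0.9955
N(−d₂) = N(0.26) = 0.6026;  N(−d₁) = N(-0.09) = 0.4641
P = 300·0.9955·0.6026 − 290·0.4641 = 179.9665 − 134.5890 = 45.3775

€45.38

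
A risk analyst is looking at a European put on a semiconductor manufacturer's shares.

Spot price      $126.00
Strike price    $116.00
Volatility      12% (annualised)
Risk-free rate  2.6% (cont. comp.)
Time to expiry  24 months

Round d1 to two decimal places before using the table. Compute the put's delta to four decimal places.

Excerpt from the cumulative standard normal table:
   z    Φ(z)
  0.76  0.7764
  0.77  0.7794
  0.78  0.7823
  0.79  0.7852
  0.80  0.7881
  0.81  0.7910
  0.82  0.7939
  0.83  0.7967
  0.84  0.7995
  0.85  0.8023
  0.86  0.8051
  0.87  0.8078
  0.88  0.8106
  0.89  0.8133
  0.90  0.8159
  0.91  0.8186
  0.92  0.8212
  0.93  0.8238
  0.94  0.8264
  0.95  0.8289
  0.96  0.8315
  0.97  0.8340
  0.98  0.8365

-0.1894

σ√T = 0.12·√2 = 0.1697
d₁ = [ln(126/116) + (0.026 + 0.12²/2)·2] / 0.1697 = [0.0827 + 0.0664] / 0.1697 = 0.8785 → 0.88
N(d₁) = N(0.88) = 0.8106
Δ_put = N(d₁) − 1 = 0.8106 − 1 = -0.1894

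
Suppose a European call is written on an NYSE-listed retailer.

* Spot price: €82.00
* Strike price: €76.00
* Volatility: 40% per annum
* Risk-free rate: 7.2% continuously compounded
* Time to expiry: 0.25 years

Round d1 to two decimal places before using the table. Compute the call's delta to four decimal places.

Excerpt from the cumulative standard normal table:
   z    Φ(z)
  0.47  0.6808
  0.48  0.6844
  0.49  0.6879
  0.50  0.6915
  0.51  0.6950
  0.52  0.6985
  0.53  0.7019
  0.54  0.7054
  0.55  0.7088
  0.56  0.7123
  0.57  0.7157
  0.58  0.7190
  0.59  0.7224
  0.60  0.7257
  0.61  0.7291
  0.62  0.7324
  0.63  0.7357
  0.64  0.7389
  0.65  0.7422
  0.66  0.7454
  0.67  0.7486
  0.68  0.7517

0.7157

T = 0.25;  σ√T = 0.2000
d₁ = [ln(82/76) + (0.072 + ½·0.4²)·0.25] / (σ√T) = (0.0760 + 0.0380) / 0.2000 = 0.5699 ⇒ 0.57
N(d₁) = N(0.57) = 0.7157
Δ_call = N(d₁) = 0.7157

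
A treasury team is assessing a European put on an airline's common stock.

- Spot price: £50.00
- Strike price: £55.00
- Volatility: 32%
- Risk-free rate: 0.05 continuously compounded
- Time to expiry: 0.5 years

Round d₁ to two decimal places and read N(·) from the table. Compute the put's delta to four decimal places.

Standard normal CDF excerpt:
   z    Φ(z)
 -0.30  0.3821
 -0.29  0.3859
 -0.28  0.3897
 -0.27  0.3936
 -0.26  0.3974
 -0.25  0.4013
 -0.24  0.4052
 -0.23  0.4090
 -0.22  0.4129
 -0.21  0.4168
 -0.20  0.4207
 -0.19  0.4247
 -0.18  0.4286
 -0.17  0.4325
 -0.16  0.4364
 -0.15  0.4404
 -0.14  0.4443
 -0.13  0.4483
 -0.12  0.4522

σ√T = 0.32 × 0.7071 = 0.2263
ln(S/K) + (r + σ²/2)T = ln(50/55) + (0.05 + 0.32²/2)·0.5 = -0.0953 + 0.0506 = -0.0447
d₁ = -0.0447 / 0.2263 = -0.1976 ≈ -0.20
N(d₁) = N(-0.20) = 0.4207
Δ_put = N(d₁) − 1 = 0.4207 − 1 = -0.5793

-0.5793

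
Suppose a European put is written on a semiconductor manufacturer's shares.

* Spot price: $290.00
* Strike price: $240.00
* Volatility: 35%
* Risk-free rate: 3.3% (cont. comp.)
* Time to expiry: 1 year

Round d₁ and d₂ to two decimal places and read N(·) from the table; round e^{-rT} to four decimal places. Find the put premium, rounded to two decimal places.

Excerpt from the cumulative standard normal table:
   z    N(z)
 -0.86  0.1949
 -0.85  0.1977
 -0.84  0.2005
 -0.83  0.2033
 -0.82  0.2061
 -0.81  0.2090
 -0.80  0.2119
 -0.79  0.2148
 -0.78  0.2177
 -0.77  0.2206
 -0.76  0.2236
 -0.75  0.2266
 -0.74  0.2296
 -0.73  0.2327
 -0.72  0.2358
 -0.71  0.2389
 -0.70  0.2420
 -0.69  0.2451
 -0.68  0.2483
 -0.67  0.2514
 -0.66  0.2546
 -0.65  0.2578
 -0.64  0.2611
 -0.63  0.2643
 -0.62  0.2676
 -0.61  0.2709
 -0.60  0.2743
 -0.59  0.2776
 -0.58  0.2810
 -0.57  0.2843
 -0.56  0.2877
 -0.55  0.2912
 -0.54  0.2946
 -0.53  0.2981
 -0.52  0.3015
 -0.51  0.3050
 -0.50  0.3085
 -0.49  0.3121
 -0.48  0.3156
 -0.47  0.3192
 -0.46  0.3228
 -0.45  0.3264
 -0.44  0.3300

$14.34

T = 1;  σ√T = 0.3500
d₁ = [ln(290/240) + (0.033 + 0.35²/2)·1] / 0.3500 = [0.1892 + 0.0943] / 0.3500 = 0.8100 which rounds to 0.81
d₂ = d₁ − σ√T = 0.8100 − 0.3500 = 0.4600 which rounds to 0.46
exp(−rT) = exp(−0.033·1) = 0.9675
N(−d₂) = N(-0.46) = 0.3228;  N(−d₁) = N(-0.81) = 0.2090
P = 240·0.9675·0.3228 − 290·0.2090 = 74.9542 − 60.6100 = 14.3442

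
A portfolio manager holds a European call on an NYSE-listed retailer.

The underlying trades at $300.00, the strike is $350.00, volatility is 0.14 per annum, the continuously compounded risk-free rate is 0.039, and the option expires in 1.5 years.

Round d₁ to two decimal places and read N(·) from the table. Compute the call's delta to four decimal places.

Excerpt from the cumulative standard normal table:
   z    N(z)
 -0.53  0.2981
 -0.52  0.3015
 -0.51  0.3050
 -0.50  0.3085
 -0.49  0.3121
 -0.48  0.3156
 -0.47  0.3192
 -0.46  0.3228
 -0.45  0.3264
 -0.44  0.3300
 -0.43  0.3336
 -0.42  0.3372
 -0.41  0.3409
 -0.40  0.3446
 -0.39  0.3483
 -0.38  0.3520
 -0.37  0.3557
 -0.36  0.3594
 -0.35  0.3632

0.3192

T = 1.5;  σ√T = 0.1715
d₁ = [ln(300/350) + (0.039 + ½·0.14²)·1.5] / (σ√T) = (-0.1542 + 0.0732) / 0.1715 = -0.4721 ≈ -0.47
N(d₁) = N(-0.47) = 0.3192
Δ_call = N(d₁) = 0.3192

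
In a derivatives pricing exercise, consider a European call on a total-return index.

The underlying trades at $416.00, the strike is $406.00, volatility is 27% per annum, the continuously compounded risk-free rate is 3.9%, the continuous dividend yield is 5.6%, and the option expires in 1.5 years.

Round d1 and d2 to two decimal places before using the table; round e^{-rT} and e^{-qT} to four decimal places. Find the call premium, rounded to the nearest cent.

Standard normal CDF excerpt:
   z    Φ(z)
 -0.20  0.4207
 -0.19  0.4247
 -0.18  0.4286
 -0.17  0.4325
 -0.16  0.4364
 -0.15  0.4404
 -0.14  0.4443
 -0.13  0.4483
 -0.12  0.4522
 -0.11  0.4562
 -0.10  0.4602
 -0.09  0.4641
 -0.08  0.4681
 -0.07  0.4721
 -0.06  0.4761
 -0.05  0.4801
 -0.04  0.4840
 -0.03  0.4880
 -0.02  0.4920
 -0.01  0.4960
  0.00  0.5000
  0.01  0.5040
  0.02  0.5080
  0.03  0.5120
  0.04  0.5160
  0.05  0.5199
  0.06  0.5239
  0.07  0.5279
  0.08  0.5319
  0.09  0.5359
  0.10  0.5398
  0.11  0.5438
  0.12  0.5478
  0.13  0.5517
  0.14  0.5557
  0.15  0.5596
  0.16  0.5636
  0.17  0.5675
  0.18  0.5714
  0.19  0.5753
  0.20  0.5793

$49.94

σ√T = 0.27 × 1.2247 = 0.3307
d₁ = [ln(416/406) + (0.039 − 0.056 + 0.27²/2)·1.5] / 0.3307 = [0.0243 + 0.0292] / 0.3307 = 0.1618 → 0.16
d₂ = d₁ − σ√T = 0.1618 − 0.3307 = -0.1689 → -0.17
exp(−qT) = exp(−0.056·1.5) = 0.9194;  exp(−rT) = exp(−0.039·1.5) = 0.9432
C = 416·0.9194·N(0.16) − 406·0.9432·N(-0.17) = 416·0.9194·0.5636 − 406·0.9432·0.4325 = 215.5603 − 165.6212 = 49.9391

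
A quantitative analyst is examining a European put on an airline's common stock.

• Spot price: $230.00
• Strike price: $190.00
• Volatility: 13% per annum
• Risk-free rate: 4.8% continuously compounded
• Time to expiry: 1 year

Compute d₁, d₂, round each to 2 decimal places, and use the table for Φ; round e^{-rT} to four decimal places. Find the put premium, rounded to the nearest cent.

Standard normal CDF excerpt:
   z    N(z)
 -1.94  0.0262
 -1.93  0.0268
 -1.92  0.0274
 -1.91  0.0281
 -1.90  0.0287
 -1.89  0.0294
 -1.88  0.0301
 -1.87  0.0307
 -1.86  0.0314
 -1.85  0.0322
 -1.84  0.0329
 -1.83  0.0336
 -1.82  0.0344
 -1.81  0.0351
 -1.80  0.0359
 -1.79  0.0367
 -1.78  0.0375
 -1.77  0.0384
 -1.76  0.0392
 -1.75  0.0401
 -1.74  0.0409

σ√T = 0.13·√1 = 0.1300
d₁ = [ln(230/190) + (0.048 + ½·0.13²)·1] / (σ√T) = (0.1911 + 0.0565) / 0.1300 = 1.9039 → 1.90
d₂ = 1.9039 − 0.1300 = 1.7739 → 1.77
e^(−rT) = e^(−0.048·1) = 0.9531
P = 190·0.9531·N(-1.77) − 230·N(-1.90) = 190·0.9531·0.0384 − 230·0.0287 = 6.9538 − 6.6010 = 0.3528

$0.35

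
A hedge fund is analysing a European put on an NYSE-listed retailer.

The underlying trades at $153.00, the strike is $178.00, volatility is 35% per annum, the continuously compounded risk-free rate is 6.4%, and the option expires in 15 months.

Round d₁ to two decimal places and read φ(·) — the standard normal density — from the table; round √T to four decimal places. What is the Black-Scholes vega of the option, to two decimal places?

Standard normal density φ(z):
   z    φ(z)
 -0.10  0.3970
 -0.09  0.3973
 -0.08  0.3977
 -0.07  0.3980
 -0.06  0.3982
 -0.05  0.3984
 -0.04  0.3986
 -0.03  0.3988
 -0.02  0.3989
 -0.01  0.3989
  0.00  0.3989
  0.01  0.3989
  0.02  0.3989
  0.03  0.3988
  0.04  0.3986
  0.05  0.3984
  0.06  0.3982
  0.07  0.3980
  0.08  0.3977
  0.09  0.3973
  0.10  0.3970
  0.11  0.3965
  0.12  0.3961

68.23

σ√T = 0.35·√1.25 = 0.3913
d₁ = [ln(153/178) + (0.064 + 0.35²/2)·1.25] / 0.3913 = [-0.1513 + 0.1566] / 0.3913 = 0.0133 which rounds to 0.01
√T = √1.25 = 1.1180
φ(d₁) = φ(0.01) = 0.3989
vega = S·φ(d₁)·√T = 153·0.3989·1.1180 = 68.2334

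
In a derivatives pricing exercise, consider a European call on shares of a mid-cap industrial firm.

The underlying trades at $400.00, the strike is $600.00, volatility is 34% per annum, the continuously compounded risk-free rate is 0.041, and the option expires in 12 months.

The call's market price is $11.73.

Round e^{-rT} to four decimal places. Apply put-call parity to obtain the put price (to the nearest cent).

$187.61

exp(−rT) = exp(−0.041·1) = 0.9598
Put-call parity: C − P = S − K·e^(−rT) = 400 − 600·0.9598 = 400 − 575.8800 = -175.8800
P = C − (C − P) = 11.73 − (-175.8800) = 187.6100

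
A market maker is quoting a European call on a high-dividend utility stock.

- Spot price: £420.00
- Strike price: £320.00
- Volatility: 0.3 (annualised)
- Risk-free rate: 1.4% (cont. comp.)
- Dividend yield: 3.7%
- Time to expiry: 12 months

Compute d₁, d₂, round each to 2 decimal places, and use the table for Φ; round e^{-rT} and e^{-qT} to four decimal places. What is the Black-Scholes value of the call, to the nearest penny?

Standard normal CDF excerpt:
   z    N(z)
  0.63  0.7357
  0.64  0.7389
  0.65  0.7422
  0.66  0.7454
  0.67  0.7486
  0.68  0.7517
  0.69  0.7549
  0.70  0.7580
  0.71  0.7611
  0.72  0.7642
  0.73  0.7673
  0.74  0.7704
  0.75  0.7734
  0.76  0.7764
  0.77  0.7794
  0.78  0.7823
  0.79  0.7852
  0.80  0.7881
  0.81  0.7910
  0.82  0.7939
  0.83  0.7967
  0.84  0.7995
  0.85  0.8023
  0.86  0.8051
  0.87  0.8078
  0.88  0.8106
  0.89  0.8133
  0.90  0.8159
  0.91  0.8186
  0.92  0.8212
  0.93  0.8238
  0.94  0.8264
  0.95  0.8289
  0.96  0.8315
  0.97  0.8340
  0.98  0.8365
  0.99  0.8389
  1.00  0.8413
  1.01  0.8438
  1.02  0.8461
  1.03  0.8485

T = 1;  σ√T = 0.3000
d₁ = [ln(420/320) + (0.014 − 0.037 + ½·0.3²)·1] / (σ√T) = (0.2719 + 0.0220) / 0.3000 = 0.9798 ⇒ 0.98
d₂ = 0.9798 − 0.3000 = 0.6798 ⇒ 0.68
e^(−qT) = e^(−0.037·1) = 0.9637;  e^(−rT) = e^(−0.014·1) = 0.9861
C = 420·0.9637·N(0.98) − 320·0.9861·N(0.68) = 420·0.9637·0.8365 − 320·0.9861·0.7517 = 338.5767 − 237.2004 = 101.3763

£101.38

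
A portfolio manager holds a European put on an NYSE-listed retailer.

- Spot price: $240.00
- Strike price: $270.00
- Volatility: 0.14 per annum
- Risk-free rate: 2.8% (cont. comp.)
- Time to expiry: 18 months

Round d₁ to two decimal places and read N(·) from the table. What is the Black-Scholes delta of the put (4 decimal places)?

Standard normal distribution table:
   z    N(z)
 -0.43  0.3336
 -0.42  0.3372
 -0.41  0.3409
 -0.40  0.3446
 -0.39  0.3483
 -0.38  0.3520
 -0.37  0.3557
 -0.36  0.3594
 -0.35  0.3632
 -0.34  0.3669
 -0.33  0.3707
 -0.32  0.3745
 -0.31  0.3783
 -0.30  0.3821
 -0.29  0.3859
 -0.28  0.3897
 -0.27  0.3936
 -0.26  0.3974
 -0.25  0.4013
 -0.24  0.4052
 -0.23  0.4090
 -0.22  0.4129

-0.6406

σ√T = 0.14 × 1.2247 = 0.1715
d₁ = [ln(240/270) + (0.028 + 0.14²/2)·1.5] / 0.1715 = [-0.1178 + 0.0567] / 0.1715 = -0.3562 ⇒ -0.36
N(d₁) = N(-0.36) = 0.3594
Δ_put = N(d₁) − 1 = 0.3594 − 1 = -0.6406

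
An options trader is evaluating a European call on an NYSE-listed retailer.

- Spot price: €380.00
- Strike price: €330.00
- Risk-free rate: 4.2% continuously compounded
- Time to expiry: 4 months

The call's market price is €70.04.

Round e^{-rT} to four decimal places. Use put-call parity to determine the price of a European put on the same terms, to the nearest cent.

e^(−rT) = e^(−0.042·0.3333) = 0.9861
Put-call parity: C − P = S − K·e^(−rT) = 380 − 330·0.9861 = 380 − 325.4130 = 54.5870
P = C − (C − P) = 70.04 − (54.5870) = 15.4530

€15.45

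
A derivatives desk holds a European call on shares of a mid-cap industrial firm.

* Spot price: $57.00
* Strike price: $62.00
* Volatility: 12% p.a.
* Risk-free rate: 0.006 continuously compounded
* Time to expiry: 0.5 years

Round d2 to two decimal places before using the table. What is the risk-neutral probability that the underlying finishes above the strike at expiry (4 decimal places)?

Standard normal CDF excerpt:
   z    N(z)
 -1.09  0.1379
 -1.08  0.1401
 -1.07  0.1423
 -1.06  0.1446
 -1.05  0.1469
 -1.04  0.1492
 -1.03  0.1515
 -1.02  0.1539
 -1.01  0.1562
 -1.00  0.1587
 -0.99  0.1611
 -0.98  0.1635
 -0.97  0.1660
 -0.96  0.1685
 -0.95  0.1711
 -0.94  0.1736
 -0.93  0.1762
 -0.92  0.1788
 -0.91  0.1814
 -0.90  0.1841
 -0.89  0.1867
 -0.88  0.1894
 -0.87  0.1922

0.1587

σ√T = 0.12 × 0.7071 = 0.0849
d₁ = [ln(57/62) + (0.006 + 0.12²/2)·0.5] / 0.0849 = [-0.0841 + 0.0066] / 0.0849 = -0.9131 ⇒ -0.91
d₂ = d₁ − σ√T = -0.9131 − 0.0849 = -0.9980 ⇒ -1.00
Risk-neutral Pr[S_T > K] = N(d₂) = N(-1.00) = 0.1587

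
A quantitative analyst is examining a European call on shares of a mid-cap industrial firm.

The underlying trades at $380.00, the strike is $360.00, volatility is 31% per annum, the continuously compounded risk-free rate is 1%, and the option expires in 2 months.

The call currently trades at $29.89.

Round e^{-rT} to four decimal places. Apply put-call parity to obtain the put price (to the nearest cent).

e^(−rT) = e^(−0.01·0.1667) = 0.9983
Put-call parity: C − P = S − K·e^(−rT) = 380 − 360·0.9983 = 380 − 359.3880 = 20.6120
P = C − (C − P) = 29.89 − (20.6120) = 9.2780

$9.28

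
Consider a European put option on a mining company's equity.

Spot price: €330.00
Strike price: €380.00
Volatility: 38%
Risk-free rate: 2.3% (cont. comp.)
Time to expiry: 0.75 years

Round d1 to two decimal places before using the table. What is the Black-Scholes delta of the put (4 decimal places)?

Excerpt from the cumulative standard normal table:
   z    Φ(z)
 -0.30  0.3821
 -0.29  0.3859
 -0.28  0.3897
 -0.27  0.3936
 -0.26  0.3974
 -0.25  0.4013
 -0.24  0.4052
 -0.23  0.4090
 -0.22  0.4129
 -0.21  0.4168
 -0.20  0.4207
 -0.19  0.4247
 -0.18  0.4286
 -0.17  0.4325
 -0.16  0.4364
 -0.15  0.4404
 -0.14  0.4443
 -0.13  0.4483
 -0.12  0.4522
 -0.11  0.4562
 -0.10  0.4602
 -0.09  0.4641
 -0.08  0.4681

-0.5832

σ√T = 0.38·√0.75 = 0.3291
d₁ = [ln(330/380) + (0.023 + ½·0.38²)·0.75] / (σ√T) = (-0.1411 + 0.0714) / 0.3291 = -0.2117 ⇒ -0.21
N(d₁) = N(-0.21) = 0.4168
Δ_put = N(d₁) − 1 = 0.4168 − 1 = -0.5832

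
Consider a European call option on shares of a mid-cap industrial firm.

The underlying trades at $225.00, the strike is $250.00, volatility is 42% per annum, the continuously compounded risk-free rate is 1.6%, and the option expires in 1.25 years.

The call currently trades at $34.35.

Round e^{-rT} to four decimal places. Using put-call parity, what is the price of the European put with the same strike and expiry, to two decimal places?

$54.40

e^(−rT) = e^(−0.016·1.25) = 0.9802
Put-call parity: C − P = S − K·e^(−rT) = 225 − 250·0.9802 = 225 − 245.0500 = -20.0500
P = C − (C − P) = 34.35 − (-20.0500) = 54.4000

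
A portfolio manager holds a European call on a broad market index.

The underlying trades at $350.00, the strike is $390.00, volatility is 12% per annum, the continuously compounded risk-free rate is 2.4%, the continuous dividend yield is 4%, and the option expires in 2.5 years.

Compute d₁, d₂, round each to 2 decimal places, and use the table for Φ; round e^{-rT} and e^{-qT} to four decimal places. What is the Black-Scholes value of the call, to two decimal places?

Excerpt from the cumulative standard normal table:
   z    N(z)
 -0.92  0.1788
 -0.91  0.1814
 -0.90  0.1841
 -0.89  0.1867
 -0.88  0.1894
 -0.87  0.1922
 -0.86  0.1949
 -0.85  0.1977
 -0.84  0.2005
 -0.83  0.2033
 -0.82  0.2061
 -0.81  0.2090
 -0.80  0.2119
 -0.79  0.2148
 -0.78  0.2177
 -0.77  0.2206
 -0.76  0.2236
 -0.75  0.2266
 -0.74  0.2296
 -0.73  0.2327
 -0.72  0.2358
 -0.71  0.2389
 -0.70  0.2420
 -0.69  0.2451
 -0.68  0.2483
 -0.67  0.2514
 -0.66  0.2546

σ√T = 0.12·√2.5 = 0.1897
d₁ = [ln(350/390) + (0.024 − 0.04 + ½·0.12²)·2.5] / (σ√T) = (-0.1082 − 0.0220) / 0.1897 = -0.6863 ≈ -0.69
d₂ = -0.6863 − 0.1897 = -0.8760 ≈ -0.88
exp(−qT) = exp(−0.04·2.5) = 0.9048;  exp(−rT) = exp(−0.024·2.5) = 0.9418
N(d₁) = N(-0.69) = 0.2451;  N(d₂) = N(-0.88) = 0.1894
C = 350·0.9048·0.2451 − 390·0.9418·0.1894 = 77.6183 − 69.5670 = 8.0513

$8.05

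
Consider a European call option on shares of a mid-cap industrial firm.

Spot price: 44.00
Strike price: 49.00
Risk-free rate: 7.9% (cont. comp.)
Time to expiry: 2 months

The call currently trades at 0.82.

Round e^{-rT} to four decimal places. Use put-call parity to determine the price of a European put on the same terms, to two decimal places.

e^(−rT) = e^(−0.079·0.1667) = 0.9869
Put-call parity: C − P = S − K·e^(−rT) = 44 − 49·0.9869 = 44 − 48.3581 = -4.3581
P = C − (C − P) = 0.82 − (-4.3581) = 5.1781

5.18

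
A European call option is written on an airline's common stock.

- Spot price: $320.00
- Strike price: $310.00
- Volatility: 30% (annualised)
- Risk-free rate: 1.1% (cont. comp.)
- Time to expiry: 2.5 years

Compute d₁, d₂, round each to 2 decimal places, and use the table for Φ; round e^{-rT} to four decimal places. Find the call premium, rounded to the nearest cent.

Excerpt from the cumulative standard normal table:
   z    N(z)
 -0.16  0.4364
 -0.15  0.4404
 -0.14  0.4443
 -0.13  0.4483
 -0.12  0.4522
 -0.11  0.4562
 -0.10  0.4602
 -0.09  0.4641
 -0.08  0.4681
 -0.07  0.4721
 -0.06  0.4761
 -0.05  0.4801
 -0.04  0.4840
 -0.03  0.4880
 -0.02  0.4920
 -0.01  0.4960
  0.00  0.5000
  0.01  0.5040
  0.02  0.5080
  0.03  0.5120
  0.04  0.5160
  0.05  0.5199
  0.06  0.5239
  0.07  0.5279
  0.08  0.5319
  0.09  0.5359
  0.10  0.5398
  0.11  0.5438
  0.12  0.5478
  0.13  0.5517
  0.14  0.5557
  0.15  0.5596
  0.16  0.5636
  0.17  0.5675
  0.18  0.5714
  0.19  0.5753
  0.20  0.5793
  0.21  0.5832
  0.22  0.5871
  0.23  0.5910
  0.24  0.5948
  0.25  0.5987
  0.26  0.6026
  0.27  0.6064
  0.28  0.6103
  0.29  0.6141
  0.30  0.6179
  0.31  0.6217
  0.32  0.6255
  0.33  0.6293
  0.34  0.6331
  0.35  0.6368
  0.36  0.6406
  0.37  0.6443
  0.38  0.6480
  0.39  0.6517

$67.40

T = 2.5;  σ√T = 0.4743
ln(S/K) + (r + σ²/2)T = ln(320/310) + (0.011 + 0.3²/2)·2.5 = 0.0317 + 0.1400 = 0.1717
d₁ = 0.1717 / 0.4743 = 0.3621 ⇒ 0.36
d₂ = d₁ − σ√T = 0.3621 − 0.4743 = -0.1123 ⇒ -0.11
e^(−rT) = e^(−0.011·2.5) = 0.9729
C = 320·N(0.36) − 310·0.9729·N(-0.11) = 320·0.6406 − 310·0.9729·0.4562 = 204.9920 − 137.5895 = 67.4025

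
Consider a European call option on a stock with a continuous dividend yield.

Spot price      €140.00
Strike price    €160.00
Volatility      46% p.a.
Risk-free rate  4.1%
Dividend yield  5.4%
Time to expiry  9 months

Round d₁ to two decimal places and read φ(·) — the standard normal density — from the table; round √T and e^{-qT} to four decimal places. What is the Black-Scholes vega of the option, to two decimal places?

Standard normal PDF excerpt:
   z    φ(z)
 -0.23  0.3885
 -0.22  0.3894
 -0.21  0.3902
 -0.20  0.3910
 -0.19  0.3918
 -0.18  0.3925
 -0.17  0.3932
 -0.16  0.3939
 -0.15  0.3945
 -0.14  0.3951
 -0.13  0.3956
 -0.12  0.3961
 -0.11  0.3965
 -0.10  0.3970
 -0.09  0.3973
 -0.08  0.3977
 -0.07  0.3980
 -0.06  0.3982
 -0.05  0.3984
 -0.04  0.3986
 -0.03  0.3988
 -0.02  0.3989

σ√T = 0.46 × 0.8660 = 0.3984
ln(S/K) + (r − q + σ²/2)T = ln(140/160) + (0.041 − 0.054 + 0.46²/2)·0.75 = -0.1335 + 0.0696 = -0.0639
d₁ = -0.0639 / 0.3984 = -0.1605 which rounds to -0.16
√T = √0.75 = 0.8660
φ(d₁) = φ(-0.16) = 0.3939
e^(−qT) = e^(−0.054·0.75) = 0.9603
vega = S·e^(−qT)·φ(d₁)·√T = 140·0.9603·0.3939·0.8660 = 45.8605

45.86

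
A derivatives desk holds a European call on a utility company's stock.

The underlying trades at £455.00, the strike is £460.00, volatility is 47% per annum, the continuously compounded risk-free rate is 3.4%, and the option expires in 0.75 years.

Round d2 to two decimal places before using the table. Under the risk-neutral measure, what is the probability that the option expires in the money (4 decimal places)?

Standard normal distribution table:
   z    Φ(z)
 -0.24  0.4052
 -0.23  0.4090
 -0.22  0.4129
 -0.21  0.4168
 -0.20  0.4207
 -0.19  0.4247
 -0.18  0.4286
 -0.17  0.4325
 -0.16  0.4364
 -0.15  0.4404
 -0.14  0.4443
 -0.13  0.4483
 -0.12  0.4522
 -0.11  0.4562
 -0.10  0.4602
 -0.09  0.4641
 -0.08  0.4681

0.4325

σ√T = 0.47·√0.75 = 0.4070
d₁ = [ln(455/460) + (0.034 + 0.47²/2)·0.75] / 0.4070 = [-0.0109 + 0.1083] / 0.4070 = 0.2393 → 0.24
d₂ = d₁ − σ√T = 0.2393 − 0.4070 = -0.1677 → -0.17
Risk-neutral Pr[S_T > K] = N(d₂) = N(-0.17) = 0.4325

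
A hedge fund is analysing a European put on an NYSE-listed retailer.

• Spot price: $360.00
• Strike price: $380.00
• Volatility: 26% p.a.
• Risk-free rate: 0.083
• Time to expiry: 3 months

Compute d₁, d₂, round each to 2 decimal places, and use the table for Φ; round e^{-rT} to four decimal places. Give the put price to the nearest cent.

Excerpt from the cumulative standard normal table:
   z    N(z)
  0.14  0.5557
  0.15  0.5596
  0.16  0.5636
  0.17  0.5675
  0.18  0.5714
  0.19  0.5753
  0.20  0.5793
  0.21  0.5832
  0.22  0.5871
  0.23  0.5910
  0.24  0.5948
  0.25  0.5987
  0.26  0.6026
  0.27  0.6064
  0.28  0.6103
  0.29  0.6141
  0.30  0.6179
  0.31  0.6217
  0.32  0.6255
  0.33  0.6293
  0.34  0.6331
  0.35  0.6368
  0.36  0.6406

$25.71

σ√T = 0.26·√0.25 = 0.1300
d₁ = [ln(360/380) + (0.083 + 0.26²/2)·0.25] / 0.1300 = [-0.0541 + 0.0292] / 0.1300 = -0.1913 ≈ -0.19
d₂ = d₁ − σ√T = -0.1913 − 0.1300 = -0.3213 ≈ -0.32
e^(−rT) = e^(−0.083·0.25) = 0.9795
N(−d₂) = N(0.32) = 0.6255;  N(−d₁) = N(0.19) = 0.5753
P = 380·0.9795·0.6255 − 360·0.5753 = 232.8174 − 207.1080 = 25.7094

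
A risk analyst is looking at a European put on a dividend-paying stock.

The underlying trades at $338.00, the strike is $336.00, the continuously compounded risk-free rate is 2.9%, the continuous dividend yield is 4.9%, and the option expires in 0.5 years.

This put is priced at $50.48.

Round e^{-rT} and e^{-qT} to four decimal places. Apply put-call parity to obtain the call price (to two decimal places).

$49.14

e^(−qT) = e^(−0.049·0.5) = 0.9758;  e^(−rT) = e^(−0.029·0.5) = 0.9856
Put-call parity: C − P = S·e^(−qT) − K·e^(−rT) = 338·0.9758 − 336·0.9856 = 329.8204 − 331.1616 = -1.3412
C = P + (C − P) = 50.48 + (-1.3412) = 49.1388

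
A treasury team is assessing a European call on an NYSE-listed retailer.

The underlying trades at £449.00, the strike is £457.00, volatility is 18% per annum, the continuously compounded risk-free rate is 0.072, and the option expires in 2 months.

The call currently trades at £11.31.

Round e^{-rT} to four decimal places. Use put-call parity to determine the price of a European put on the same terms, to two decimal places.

£13.87

e^(−rT) = e^(−0.072·0.1667) = 0.9881
Put-call parity: C − P = S − K·e^(−rT) = 449 − 457·0.9881 = 449 − 451.5617 = -2.5617
P = C − (C − P) = 11.31 − (-2.5617) = 13.8717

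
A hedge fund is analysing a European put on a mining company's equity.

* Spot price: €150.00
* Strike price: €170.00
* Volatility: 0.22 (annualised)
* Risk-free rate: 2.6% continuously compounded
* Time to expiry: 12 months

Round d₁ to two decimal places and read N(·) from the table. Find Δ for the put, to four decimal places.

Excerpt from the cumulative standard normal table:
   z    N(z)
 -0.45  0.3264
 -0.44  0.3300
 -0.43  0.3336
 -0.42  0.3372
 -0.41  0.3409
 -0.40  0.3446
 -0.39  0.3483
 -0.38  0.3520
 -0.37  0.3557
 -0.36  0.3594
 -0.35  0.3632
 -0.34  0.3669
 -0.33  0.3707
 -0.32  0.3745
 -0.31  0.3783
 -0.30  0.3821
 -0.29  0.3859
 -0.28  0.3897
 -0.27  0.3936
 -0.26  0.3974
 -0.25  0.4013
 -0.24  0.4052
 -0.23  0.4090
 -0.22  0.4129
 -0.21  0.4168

-0.6331

σ√T = 0.22 × 1.0000 = 0.2200
ln(S/K) + (r + σ²/2)T = ln(150/170) + (0.026 + 0.22²/2)·1 = -0.1252 + 0.0502 = -0.0750
d₁ = -0.0750 / 0.2200 = -0.3407 ⇒ -0.34
N(d₁) = N(-0.34) = 0.3669
Δ_put = N(d₁) − 1 = 0.3669 − 1 = -0.6331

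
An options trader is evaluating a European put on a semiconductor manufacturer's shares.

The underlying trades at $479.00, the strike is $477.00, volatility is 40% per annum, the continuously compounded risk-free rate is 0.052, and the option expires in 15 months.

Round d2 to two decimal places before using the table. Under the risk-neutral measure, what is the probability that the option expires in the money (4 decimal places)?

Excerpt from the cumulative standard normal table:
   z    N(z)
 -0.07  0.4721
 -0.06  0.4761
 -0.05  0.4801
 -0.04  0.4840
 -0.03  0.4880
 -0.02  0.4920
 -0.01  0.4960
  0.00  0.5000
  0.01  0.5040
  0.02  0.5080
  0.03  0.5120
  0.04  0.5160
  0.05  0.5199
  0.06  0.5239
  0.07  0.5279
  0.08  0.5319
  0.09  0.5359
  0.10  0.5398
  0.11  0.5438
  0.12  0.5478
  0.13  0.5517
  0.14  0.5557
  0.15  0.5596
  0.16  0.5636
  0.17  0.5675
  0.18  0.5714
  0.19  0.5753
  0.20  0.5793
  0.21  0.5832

σ√T = 0.4·√1.25 = 0.4472
d₁ = [ln(479/477) + (0.052 + ½·0.4²)·1.25] / (σ√T) = (0.0042 + 0.1650) / 0.4472 = 0.3783 → 0.38
d₂ = 0.3783 − 0.4472 = -0.0689 → -0.07
Risk-neutral Pr[S_T < K] = N(−d₂) = N(0.07) = 0.5279

0.5279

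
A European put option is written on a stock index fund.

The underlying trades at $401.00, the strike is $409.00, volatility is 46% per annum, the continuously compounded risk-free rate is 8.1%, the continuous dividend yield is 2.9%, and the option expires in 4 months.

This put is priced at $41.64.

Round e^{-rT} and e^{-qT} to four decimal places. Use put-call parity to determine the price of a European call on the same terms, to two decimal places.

exp(−qT) = exp(−0.029·0.3333) = 0.9904;  exp(−rT) = exp(−0.081·0.3333) = 0.9734
Put-call parity: C − P = S·e^(−qT) − K·e^(−rT) = 401·0.9904 − 409·0.9734 = 397.1504 − 398.1206 = -0.9702
C = P + (C − P) = 41.64 + (-0.9702) = 40.6698

$40.67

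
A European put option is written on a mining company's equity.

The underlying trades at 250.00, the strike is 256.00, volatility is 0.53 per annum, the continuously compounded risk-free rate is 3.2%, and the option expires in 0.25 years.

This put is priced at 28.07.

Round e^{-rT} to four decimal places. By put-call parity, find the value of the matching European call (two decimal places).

exp(−rT) = exp(−0.032·0.25) = 0.9920
Put-call parity: C − P = S − K·e^(−rT) = 250 − 256·0.9920 = 250 − 253.9520 = -3.9520
C = P + (C − P) = 28.07 + (-3.9520) = 24.1180

24.12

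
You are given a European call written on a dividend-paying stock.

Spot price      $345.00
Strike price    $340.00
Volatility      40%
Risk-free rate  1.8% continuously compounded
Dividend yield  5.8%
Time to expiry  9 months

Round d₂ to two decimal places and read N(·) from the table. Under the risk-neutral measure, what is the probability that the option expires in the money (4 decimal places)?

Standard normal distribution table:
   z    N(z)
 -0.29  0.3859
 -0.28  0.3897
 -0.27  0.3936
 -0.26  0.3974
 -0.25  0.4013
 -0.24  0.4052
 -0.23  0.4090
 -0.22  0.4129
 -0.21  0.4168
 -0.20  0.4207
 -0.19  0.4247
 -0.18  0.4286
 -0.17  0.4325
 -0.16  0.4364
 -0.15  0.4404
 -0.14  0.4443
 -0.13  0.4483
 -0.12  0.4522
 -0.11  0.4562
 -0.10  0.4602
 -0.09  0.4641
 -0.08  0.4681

0.4129

σ√T = 0.4 × 0.8660 = 0.3464
ln(S/K) + (r − q + σ²/2)T = ln(345/340) + (0.018 − 0.058 + 0.4²/2)·0.75 = 0.0146 + 0.0300 = 0.0446
d₁ = 0.0446 / 0.3464 = 0.1287 which rounds to 0.13
d₂ = d₁ − σ√T = 0.1287 − 0.3464 = -0.2177 which rounds to -0.22
Risk-neutral Pr[S_T > K] = N(d₂) = N(-0.22) = 0.4129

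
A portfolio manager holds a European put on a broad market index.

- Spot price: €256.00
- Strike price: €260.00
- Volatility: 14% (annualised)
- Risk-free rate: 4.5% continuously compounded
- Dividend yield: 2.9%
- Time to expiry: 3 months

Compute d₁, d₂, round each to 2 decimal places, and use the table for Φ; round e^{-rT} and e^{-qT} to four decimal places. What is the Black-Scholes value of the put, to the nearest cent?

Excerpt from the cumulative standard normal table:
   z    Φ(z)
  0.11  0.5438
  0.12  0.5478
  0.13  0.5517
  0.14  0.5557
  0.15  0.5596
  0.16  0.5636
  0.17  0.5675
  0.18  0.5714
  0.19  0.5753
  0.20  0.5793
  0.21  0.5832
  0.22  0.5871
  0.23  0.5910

€8.71

T = 0.25;  σ√T = 0.0700
d₁ = [ln(256/260) + (0.045 − 0.029 + 0.14²/2)·0.25] / 0.0700 = [-0.0155 + 0.0064] / 0.0700 = -0.1293 ≈ -0.13
d₂ = d₁ − σ√T = -0.1293 − 0.0700 = -0.1993 ≈ -0.20
exp(−qT) = exp(−0.029·0.25) = 0.9928;  exp(−rT) = exp(−0.045·0.25) = 0.9888
N(−d₂) = N(0.20) = 0.5793;  N(−d₁) = N(0.13) = 0.5517
P = 260·0.9888·0.5793 − 256·0.9928·0.5517 = 148.9311 − 140.2183 = 8.7128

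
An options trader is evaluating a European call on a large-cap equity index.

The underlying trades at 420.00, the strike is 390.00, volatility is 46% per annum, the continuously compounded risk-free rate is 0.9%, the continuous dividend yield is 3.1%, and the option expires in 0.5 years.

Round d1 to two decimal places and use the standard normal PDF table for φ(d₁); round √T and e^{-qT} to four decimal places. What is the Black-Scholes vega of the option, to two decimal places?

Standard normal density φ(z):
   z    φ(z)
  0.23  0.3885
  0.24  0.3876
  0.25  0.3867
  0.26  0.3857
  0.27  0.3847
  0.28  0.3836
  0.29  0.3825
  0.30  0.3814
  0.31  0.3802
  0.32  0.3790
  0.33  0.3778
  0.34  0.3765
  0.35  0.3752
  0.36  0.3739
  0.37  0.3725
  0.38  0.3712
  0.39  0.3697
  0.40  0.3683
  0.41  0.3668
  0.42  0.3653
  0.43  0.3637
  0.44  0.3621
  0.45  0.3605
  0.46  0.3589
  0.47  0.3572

T = 0.5;  σ√T = 0.3253
d₁ = [ln(420/390) + (0.009 − 0.031 + 0.46²/2)·0.5] / 0.3253 = [0.0741 + 0.0419] / 0.3253 = 0.3567 → 0.36
√T = √0.5 = 0.7071
φ(d₁) = φ(0.36) = 0.3739
e^(−qT) = e^(−0.031·0.5) = 0.9846
vega = S·e^(−qT)·φ(d₁)·√T = 420·0.9846·0.3739·0.7071 = 109.3315

109.33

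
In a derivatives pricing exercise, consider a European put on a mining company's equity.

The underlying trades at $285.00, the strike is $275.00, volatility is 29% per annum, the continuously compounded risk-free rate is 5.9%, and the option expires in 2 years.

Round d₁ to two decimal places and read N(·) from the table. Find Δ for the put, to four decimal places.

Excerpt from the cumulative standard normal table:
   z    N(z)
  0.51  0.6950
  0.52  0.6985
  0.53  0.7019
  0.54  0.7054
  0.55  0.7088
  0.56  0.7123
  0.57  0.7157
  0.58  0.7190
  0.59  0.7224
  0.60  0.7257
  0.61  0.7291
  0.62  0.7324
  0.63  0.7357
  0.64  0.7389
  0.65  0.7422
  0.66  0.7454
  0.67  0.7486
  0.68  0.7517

-0.2810

σ√T = 0.29·√2 = 0.4101
d₁ = [ln(285/275) + (0.059 + ½·0.29²)·2] / (σ√T) = (0.0357 + 0.2021) / 0.4101 = 0.5799 ≈ 0.58
N(d₁) = N(0.58) = 0.7190
Δ_put = N(d₁) − 1 = 0.7190 − 1 = -0.2810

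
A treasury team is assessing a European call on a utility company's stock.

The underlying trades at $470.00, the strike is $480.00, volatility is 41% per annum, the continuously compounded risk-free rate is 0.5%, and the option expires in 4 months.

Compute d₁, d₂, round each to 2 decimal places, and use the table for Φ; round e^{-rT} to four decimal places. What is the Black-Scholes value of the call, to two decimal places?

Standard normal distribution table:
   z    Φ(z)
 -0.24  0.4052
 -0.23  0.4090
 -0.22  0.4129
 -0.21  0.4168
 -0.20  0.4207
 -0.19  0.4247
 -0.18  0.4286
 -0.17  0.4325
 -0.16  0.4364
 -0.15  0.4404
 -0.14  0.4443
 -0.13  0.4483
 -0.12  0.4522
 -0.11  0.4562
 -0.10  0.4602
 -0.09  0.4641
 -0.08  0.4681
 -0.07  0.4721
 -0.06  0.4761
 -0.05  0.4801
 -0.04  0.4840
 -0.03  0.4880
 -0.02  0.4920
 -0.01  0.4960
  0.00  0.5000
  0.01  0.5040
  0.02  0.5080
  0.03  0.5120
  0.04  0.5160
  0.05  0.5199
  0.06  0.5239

σ√T = 0.41·√0.3333 = 0.2367
d₁ = [ln(470/480) + (0.005 + 0.41²/2)·0.3333] / 0.2367 = [-0.0211 + 0.0297] / 0.2367 = 0.0365 ≈ 0.04
d₂ = d₁ − σ√T = 0.0365 − 0.2367 = -0.2003 ≈ -0.20
exp(−rT) = exp(−0.005·0.3333) = 0.9983
N(d₁) = N(0.04) = 0.5160;  N(d₂) = N(-0.20) = 0.4207
C = 470·0.5160 − 480·0.9983·0.4207 = 242.5200 − 201.5927 = 40.9273

$40.93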